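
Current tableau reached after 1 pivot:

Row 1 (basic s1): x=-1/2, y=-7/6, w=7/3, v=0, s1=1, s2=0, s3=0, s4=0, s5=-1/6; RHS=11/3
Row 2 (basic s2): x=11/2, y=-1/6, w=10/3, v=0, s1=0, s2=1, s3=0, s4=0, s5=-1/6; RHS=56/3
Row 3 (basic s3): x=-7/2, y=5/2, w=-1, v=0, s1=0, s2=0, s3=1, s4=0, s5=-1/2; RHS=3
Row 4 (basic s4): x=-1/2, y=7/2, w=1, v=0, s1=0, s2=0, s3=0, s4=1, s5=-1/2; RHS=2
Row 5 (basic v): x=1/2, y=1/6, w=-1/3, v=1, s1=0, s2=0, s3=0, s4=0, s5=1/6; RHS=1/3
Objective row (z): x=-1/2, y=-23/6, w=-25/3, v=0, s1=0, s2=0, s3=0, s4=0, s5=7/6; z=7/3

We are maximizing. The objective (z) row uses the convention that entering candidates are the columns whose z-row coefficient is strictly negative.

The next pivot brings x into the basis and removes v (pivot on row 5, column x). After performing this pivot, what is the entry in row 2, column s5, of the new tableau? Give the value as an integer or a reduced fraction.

Pivot element is row 5, column x: 1/2.
Normalize row 5: new (row 5, s5) = (1/6)/(1/2) = 1/3.
row 2 ← row 2 − (11/2)·(new row 5): -1/6 − (11/2)·(1/3) = -2.

-2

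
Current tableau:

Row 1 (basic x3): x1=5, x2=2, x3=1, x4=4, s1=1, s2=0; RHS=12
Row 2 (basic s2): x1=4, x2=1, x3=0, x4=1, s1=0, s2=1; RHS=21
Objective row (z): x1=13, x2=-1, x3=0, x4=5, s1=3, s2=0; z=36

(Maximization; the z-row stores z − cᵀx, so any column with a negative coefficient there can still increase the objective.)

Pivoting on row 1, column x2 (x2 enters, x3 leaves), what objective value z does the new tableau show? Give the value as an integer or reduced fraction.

42

Minimum ratio for x2: 12/2 = 6.
z changes by −(z-row coeff of x2)·ratio = −(-1)·6 = 6.
New z = 36 + 6 = 42.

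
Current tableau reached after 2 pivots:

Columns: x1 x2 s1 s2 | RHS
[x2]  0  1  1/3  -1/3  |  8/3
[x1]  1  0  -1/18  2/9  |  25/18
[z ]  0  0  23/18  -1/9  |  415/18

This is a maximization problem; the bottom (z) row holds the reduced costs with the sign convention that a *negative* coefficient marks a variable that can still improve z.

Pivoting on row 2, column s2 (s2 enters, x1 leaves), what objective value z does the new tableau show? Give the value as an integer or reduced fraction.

95/4

Minimum ratio for s2: (25/18)/(2/9) = 25/4.
z changes by −(z-row coeff of s2)·ratio = −(-1/9)·(25/4) = 25/36.
New z = 415/18 + (25/36) = 95/4.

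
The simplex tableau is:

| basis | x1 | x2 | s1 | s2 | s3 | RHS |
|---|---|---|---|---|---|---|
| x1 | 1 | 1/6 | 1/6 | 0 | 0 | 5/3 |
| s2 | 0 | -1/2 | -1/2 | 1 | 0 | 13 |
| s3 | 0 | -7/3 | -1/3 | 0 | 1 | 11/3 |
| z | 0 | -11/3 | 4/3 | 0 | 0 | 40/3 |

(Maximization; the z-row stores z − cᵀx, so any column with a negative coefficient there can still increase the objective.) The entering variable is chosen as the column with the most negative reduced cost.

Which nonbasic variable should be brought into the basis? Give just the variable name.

x2

Objective-row coefficients: x1: 0, x2: -11/3, s1: 4/3, s2: 0, s3: 0.
The most negative is -11/3 in column x2, so x2 enters.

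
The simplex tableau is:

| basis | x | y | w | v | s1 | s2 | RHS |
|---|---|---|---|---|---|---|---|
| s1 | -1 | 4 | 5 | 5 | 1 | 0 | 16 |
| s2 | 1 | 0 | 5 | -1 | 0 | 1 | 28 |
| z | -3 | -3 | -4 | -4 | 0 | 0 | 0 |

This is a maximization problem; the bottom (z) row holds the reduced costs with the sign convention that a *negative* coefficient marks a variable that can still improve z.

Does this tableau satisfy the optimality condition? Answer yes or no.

no

Column x has objective-row coefficient -3, which is negative; an improving pivot exists, so not yet optimal.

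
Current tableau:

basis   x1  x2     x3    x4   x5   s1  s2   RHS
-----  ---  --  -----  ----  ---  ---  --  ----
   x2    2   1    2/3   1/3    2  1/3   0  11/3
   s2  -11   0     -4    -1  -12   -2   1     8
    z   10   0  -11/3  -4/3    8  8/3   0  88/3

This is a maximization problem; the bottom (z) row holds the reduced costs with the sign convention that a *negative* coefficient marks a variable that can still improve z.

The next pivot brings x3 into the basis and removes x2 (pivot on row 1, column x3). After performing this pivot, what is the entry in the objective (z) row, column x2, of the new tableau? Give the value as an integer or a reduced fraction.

11/2

Pivot element is row 1, column x3: 2/3.
Normalize row 1: new (row 1, x2) = 1/(2/3) = 3/2.
z-row ← z-row − (-11/3)·(new row 1): 0 − (-11/3)·(3/2) = 11/2.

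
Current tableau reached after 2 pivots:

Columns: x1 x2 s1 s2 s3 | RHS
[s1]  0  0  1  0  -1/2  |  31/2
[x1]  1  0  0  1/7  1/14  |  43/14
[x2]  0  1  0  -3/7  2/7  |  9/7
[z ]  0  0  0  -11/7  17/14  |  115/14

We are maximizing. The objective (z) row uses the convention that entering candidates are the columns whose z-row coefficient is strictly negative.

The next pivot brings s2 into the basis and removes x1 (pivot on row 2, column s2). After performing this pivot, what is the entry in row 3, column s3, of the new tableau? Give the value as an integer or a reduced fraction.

1/2

Pivot element is row 2, column s2: 1/7.
Normalize row 2: new (row 2, s3) = (1/14)/(1/7) = 1/2.
row 3 ← row 3 − (-3/7)·(new row 2): 2/7 − (-3/7)·(1/2) = 1/2.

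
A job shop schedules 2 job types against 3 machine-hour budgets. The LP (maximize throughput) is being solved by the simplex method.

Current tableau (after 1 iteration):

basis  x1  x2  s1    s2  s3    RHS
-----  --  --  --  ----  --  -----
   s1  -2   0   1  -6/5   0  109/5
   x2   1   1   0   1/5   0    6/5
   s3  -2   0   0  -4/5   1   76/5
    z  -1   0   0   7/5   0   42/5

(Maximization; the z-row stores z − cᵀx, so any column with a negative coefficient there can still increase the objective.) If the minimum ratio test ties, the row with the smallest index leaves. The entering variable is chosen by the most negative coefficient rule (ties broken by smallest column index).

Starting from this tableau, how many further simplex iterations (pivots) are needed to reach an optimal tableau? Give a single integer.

1

pivot: x1 in, x2 out → z = 48/5
No improving column remains; optimal.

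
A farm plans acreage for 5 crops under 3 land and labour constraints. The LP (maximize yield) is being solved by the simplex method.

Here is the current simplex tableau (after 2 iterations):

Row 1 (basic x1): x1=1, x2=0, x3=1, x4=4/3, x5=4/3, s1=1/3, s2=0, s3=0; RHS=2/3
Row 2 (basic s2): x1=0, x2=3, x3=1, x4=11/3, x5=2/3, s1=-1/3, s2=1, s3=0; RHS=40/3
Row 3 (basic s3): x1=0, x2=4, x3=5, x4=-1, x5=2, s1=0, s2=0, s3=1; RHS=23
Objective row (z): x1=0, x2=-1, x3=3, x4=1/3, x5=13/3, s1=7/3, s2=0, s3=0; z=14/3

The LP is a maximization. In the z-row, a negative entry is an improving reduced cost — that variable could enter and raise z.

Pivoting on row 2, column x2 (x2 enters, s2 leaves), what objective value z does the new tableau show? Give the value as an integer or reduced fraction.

82/9

Minimum ratio for x2: (40/3)/3 = 40/9.
z changes by −(z-row coeff of x2)·ratio = −(-1)·(40/9) = 40/9.
New z = 14/3 + (40/9) = 82/9.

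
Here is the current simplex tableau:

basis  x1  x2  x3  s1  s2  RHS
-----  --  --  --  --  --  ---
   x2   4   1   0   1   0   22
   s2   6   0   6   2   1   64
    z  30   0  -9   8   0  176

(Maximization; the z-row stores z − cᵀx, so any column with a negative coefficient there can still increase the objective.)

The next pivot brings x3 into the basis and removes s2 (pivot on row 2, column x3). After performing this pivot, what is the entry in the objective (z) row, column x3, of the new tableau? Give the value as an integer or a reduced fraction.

Pivot element is row 2, column x3: 6.
Normalize row 2: new (row 2, x3) = 6/6 = 1.
z-row ← z-row − (-9)·(new row 2): -9 − (-9)·1 = 0.

0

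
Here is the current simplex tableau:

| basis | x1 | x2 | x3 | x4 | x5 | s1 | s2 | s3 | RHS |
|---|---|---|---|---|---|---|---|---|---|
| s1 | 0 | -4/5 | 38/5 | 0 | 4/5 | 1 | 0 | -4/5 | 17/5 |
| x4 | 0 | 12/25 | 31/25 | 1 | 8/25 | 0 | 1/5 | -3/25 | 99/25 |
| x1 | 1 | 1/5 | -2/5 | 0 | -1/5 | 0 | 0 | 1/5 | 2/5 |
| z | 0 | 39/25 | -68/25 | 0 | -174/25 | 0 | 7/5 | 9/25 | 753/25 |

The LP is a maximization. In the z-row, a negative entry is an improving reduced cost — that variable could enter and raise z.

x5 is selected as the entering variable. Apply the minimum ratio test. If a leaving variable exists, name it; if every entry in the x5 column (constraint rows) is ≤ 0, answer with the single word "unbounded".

Ratios: row 1 (s1): (17/5)/(4/5) = 17/4; row 2 (x4): (99/25)/(8/25) = 99/8; row 3 (x1): entry -1/5 ≤ 0, skip.
Minimum ratio is in the s1 row, so s1 leaves.

s1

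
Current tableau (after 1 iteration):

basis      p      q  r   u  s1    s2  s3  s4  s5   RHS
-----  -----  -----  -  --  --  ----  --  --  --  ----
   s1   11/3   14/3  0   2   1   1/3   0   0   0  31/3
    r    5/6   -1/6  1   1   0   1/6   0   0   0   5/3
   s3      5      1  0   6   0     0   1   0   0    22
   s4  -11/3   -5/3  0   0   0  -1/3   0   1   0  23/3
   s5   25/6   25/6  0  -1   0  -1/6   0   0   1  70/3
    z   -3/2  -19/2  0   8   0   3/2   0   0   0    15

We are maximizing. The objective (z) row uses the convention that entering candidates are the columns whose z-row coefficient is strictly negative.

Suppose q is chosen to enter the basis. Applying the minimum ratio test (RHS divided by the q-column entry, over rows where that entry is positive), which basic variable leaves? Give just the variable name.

s1

Ratios: row 1 (s1): (31/3)/(14/3) = 31/14; row 2 (r): entry -1/6 ≤ 0, skip; row 3 (s3): 22/1 = 22; row 4 (s4): entry -5/3 ≤ 0, skip; row 5 (s5): (70/3)/(25/6) = 28/5.
Minimum ratio 31/14 is in the s1 row, so s1 leaves.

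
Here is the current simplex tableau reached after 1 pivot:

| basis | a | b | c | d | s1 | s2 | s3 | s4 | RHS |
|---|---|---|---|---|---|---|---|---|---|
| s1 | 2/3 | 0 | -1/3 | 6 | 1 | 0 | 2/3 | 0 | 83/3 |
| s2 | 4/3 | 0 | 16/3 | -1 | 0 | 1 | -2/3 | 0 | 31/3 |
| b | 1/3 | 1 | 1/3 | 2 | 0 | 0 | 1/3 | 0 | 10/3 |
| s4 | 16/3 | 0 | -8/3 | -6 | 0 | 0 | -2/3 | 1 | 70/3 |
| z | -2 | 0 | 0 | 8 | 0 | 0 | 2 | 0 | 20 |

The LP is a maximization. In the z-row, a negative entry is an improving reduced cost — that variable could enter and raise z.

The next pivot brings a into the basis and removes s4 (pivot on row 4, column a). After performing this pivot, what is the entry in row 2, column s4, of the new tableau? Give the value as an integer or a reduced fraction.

Pivot element is row 4, column a: 16/3.
Normalize row 4: new (row 4, s4) = 1/(16/3) = 3/16.
row 2 ← row 2 − (4/3)·(new row 4): 0 − (4/3)·(3/16) = -1/4.

-1/4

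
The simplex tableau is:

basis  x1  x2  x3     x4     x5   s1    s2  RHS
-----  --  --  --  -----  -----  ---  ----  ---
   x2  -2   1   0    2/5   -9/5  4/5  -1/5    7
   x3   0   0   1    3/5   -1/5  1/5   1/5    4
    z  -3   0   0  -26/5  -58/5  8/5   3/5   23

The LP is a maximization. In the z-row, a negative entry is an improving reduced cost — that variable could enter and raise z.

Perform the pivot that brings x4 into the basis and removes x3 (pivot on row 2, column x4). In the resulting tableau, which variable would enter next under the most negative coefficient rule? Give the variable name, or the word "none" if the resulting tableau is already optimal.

Pivot element 3/5. New z-row = old z-row − (-26/5)·(row 2/(3/5)).
Updated z-row coefficients: x1: -3, x2: 0, x3: 26/3, x4: 0, x5: -40/3, s1: 10/3, s2: 7/3.
The most negative is -40/3 in column x5, so x5 would enter next.

x5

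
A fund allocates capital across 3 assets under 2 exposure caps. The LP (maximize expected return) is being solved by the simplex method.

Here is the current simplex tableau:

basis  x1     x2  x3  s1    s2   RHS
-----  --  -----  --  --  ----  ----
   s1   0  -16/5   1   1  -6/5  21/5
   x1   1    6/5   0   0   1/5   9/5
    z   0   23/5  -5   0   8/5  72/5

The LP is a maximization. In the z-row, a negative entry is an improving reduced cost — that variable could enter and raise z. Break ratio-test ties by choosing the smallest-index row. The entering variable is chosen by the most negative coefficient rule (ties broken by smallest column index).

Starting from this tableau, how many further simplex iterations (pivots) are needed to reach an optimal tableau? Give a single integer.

3

pivot: x3 in, s1 out → z = 177/5
pivot: x2 in, x1 out → z = 105/2
pivot: s2 in, x2 out → z = 75
No improving column remains; optimal.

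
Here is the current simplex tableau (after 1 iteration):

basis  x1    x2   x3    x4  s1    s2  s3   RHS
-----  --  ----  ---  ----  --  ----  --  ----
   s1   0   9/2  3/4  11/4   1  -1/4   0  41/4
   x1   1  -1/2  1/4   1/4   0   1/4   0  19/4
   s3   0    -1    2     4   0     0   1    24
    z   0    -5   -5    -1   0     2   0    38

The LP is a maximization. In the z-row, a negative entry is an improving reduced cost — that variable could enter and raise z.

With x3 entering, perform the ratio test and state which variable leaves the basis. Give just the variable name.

s3

Ratios: row 1 (s1): (41/4)/(3/4) = 41/3; row 2 (x1): (19/4)/(1/4) = 19; row 3 (s3): 24/2 = 12.
Minimum ratio 12 is in the s3 row, so s3 leaves.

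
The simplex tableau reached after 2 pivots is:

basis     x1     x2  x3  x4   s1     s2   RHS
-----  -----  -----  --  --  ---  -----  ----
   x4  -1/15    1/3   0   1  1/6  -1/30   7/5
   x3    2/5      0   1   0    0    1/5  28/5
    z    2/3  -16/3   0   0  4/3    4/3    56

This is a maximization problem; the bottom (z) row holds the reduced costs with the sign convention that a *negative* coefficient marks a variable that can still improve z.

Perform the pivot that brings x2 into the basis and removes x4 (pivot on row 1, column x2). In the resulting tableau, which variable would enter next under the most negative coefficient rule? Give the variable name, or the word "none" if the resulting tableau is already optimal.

Pivot element 1/3. New z-row = old z-row − (-16/3)·(row 1/(1/3)).
Updated z-row coefficients: x1: -2/5, x2: 0, x3: 0, x4: 16, s1: 4, s2: 4/5.
The most negative is -2/5 in column x1, so x1 would enter next.

x1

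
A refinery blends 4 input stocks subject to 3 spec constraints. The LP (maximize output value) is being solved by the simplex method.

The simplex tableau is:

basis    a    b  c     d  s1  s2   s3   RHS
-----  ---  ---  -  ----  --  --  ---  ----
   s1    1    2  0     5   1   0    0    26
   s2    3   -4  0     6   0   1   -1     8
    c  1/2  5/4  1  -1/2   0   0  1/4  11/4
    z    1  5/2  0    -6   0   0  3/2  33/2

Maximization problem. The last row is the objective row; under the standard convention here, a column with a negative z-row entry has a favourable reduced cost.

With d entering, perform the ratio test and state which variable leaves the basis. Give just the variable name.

Ratios: row 1 (s1): 26/5 = 26/5; row 2 (s2): 8/6 = 4/3; row 3 (c): entry -1/2 ≤ 0, skip.
Minimum ratio 4/3 is in the s2 row, so s2 leaves.

s2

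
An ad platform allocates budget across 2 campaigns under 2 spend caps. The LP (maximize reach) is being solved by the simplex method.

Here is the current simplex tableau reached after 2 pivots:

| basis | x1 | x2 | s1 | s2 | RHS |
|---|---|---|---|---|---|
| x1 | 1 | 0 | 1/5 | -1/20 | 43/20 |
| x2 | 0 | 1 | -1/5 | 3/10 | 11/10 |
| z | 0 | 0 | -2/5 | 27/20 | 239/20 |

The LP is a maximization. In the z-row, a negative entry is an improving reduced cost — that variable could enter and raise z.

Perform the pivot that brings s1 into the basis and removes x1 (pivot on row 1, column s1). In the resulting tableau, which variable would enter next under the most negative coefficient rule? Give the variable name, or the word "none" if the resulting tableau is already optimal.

Pivot element 1/5. New z-row = old z-row − (-2/5)·(row 1/(1/5)).
Updated z-row coefficients: x1: 2, x2: 0, s1: 0, s2: 5/4.
No coefficient is strictly negative; the tableau after this pivot is optimal.

none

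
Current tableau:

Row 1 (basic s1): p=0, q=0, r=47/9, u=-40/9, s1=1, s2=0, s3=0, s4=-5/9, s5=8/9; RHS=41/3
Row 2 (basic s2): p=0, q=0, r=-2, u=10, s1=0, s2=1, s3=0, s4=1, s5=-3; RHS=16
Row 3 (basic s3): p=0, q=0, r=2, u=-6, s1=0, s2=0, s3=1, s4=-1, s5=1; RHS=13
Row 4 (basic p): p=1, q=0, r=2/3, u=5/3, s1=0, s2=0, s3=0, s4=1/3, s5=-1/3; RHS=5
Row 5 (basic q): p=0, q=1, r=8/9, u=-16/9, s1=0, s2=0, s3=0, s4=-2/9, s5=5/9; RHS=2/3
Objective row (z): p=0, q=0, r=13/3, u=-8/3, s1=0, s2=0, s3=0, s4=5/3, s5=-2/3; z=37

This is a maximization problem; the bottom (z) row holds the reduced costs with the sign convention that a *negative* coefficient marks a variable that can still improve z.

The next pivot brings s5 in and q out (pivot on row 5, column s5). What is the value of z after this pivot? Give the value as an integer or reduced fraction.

189/5

Minimum ratio for s5: (2/3)/(5/9) = 6/5.
z changes by −(z-row coeff of s5)·ratio = −(-2/3)·(6/5) = 4/5.
New z = 37 + (4/5) = 189/5.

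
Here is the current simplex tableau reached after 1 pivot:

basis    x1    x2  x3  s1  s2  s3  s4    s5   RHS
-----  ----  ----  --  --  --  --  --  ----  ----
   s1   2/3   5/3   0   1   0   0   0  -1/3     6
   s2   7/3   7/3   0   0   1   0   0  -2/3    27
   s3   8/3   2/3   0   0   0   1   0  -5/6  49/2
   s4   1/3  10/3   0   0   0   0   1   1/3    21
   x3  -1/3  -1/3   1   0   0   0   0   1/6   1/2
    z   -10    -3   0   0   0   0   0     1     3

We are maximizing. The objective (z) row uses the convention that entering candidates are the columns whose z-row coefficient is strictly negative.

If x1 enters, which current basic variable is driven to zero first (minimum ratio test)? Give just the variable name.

s1

Ratios: row 1 (s1): 6/(2/3) = 9; row 2 (s2): 27/(7/3) = 81/7; row 3 (s3): (49/2)/(8/3) = 147/16; row 4 (s4): 21/(1/3) = 63; row 5 (x3): entry -1/3 ≤ 0, skip.
Minimum ratio 9 is in the s1 row, so s1 leaves.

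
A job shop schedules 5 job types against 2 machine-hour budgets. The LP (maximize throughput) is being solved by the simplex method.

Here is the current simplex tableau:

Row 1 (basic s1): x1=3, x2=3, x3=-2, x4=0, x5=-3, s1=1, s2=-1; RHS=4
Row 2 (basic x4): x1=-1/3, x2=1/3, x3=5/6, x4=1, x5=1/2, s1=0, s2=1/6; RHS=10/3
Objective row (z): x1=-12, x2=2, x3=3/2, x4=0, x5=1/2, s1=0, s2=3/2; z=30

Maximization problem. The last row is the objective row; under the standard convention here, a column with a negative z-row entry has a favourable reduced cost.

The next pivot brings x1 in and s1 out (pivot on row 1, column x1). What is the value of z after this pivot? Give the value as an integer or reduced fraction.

Minimum ratio for x1: 4/3 = 4/3.
z changes by −(z-row coeff of x1)·ratio = −(-12)·(4/3) = 16.
New z = 30 + 16 = 46.

46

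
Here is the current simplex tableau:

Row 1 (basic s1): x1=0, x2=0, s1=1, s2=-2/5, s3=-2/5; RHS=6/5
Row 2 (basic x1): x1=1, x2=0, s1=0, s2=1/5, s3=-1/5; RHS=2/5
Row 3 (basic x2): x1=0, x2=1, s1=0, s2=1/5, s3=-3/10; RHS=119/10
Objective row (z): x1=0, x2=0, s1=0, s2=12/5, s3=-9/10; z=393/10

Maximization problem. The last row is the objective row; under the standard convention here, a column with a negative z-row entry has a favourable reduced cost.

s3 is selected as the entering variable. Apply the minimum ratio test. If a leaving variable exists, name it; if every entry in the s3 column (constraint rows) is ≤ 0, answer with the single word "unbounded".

s3-column entries: row 1: -2/5, row 2: -1/5, row 3: -3/10. All ≤ 0, so s3 can increase without bound; the LP is unbounded in this direction.

unbounded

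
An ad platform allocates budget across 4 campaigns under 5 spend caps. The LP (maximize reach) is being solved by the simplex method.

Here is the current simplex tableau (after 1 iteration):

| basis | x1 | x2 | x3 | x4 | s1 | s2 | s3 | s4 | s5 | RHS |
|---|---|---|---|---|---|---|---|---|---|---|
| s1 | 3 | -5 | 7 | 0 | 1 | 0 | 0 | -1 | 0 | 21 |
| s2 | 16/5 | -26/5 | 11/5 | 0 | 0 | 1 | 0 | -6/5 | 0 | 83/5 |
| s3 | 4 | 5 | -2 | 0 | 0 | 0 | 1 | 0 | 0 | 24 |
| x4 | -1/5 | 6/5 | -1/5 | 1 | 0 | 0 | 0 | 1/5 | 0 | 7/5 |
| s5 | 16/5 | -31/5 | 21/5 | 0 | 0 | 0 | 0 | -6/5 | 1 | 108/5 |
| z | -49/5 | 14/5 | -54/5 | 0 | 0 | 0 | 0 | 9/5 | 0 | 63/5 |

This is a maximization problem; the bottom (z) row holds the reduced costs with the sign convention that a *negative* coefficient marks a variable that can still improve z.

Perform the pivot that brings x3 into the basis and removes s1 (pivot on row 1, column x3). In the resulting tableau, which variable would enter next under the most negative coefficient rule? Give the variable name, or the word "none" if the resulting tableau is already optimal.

x1

Pivot element 7. New z-row = old z-row − (-54/5)·(row 1/7).
Updated z-row coefficients: x1: -181/35, x2: -172/35, x3: 0, x4: 0, s1: 54/35, s2: 0, s3: 0, s4: 9/35, s5: 0.
The most negative is -181/35 in column x1, so x1 would enter next.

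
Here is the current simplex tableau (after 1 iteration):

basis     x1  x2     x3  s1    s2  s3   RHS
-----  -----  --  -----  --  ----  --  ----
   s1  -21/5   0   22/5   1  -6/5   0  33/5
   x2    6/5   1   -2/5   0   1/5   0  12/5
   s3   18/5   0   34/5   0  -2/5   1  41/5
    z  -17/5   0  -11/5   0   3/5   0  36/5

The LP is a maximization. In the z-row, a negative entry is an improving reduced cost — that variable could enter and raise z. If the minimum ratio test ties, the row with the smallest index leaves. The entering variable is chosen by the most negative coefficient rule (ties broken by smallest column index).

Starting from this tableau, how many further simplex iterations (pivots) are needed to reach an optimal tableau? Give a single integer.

2

pivot: x1 in, x2 out → z = 14
pivot: x3 in, s3 out → z = 173/12
No improving column remains; optimal.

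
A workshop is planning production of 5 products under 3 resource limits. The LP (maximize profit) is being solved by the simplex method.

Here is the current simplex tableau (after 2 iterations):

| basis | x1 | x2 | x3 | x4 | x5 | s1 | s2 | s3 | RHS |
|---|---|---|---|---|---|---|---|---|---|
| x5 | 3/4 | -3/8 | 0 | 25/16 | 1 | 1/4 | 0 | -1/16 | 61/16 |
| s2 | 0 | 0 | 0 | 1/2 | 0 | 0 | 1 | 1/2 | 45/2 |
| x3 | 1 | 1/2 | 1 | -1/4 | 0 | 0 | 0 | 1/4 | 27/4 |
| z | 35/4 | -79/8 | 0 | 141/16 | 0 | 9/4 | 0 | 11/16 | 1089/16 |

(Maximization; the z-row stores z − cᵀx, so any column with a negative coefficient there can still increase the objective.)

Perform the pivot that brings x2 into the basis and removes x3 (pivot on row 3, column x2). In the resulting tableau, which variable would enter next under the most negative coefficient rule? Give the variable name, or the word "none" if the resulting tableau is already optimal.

none

Pivot element 1/2. New z-row = old z-row − (-79/8)·(row 3/(1/2)).
Updated z-row coefficients: x1: 57/2, x2: 0, x3: 79/4, x4: 31/8, x5: 0, s1: 9/4, s2: 0, s3: 45/8.
No coefficient is strictly negative; the tableau after this pivot is optimal.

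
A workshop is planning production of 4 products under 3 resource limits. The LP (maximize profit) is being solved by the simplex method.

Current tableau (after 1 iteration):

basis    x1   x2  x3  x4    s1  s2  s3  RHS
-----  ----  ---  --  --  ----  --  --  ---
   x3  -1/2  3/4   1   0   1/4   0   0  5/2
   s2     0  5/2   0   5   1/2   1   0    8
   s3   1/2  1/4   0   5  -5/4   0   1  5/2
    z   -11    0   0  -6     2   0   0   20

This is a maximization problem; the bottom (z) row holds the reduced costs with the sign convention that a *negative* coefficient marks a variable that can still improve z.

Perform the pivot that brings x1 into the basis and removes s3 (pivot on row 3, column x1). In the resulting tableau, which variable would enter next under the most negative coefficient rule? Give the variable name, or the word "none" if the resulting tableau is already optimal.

Pivot element 1/2. New z-row = old z-row − (-11)·(row 3/(1/2)).
Updated z-row coefficients: x1: 0, x2: 11/2, x3: 0, x4: 104, s1: -51/2, s2: 0, s3: 22.
The most negative is -51/2 in column s1, so s1 would enter next.

s1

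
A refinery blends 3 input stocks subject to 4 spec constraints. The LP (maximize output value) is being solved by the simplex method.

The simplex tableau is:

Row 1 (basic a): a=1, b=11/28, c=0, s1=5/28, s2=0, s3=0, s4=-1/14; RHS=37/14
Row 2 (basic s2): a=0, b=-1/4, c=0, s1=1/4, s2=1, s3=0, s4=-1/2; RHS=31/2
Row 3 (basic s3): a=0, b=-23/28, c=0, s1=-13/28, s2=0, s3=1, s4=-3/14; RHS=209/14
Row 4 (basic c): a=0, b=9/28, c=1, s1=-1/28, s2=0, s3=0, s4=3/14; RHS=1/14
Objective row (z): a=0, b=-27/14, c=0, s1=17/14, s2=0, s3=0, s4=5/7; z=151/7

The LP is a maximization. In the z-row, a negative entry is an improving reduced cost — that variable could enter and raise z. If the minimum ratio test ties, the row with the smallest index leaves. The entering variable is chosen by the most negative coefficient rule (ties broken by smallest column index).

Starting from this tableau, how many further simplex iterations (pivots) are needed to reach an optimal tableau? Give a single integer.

1

pivot: b in, c out → z = 22
No improving column remains; optimal.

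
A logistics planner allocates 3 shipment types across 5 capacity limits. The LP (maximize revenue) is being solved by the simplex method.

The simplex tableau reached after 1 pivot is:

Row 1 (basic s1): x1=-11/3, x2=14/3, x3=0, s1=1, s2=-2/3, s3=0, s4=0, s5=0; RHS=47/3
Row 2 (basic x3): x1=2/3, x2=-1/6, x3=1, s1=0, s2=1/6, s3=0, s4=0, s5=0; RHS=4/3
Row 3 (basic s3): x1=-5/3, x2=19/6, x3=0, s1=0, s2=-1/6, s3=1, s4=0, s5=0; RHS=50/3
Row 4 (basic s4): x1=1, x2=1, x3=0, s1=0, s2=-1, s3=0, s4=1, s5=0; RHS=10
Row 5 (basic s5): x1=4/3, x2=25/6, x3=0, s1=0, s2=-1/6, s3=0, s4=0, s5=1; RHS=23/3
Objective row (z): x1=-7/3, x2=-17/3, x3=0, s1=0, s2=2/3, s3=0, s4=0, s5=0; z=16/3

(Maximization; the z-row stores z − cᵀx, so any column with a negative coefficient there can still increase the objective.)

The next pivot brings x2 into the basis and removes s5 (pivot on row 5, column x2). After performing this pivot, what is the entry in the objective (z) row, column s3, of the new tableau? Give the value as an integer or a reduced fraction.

Pivot element is row 5, column x2: 25/6.
Normalize row 5: new (row 5, s3) = 0/(25/6) = 0.
z-row ← z-row − (-17/3)·(new row 5): 0 − (-17/3)·0 = 0.

0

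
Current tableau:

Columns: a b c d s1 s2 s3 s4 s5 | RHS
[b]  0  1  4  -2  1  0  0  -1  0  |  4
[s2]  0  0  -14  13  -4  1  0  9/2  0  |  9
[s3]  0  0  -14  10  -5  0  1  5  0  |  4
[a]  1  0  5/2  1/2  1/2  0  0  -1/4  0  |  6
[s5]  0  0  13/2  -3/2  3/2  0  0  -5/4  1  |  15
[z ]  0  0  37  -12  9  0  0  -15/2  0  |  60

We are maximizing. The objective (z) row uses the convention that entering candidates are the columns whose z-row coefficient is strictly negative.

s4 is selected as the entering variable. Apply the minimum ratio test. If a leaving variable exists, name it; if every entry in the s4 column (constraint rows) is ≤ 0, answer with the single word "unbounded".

s3

Ratios: row 1 (b): entry -1 ≤ 0, skip; row 2 (s2): 9/(9/2) = 2; row 3 (s3): 4/5 = 4/5; row 4 (a): entry -1/4 ≤ 0, skip; row 5 (s5): entry -5/4 ≤ 0, skip.
Minimum ratio is in the s3 row, so s3 leaves.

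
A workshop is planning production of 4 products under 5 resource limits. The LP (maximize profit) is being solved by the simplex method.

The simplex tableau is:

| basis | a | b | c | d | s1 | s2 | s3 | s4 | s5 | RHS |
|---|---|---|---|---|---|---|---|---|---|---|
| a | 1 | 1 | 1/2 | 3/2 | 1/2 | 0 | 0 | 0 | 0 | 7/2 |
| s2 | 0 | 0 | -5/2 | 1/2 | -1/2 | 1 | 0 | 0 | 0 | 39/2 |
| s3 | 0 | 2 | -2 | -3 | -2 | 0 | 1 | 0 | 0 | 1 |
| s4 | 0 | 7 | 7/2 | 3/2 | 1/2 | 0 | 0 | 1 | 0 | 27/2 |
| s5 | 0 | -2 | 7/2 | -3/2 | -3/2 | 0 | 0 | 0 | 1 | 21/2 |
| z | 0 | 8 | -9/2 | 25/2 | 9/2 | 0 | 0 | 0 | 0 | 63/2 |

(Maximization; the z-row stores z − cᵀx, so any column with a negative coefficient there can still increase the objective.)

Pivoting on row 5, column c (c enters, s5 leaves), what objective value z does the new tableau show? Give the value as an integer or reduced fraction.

Minimum ratio for c: (21/2)/(7/2) = 3.
z changes by −(z-row coeff of c)·ratio = −(-9/2)·3 = 27/2.
New z = 63/2 + (27/2) = 45.

45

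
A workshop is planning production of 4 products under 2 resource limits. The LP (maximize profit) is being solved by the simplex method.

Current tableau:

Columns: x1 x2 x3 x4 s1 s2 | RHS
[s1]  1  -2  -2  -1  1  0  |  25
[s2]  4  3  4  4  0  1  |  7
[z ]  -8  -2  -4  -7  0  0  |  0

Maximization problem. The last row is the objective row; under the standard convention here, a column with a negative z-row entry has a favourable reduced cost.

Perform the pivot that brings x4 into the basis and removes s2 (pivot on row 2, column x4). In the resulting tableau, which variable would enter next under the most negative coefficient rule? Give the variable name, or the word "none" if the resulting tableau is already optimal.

x1

Pivot element 4. New z-row = old z-row − (-7)·(row 2/4).
Updated z-row coefficients: x1: -1, x2: 13/4, x3: 3, x4: 0, s1: 0, s2: 7/4.
The most negative is -1 in column x1, so x1 would enter next.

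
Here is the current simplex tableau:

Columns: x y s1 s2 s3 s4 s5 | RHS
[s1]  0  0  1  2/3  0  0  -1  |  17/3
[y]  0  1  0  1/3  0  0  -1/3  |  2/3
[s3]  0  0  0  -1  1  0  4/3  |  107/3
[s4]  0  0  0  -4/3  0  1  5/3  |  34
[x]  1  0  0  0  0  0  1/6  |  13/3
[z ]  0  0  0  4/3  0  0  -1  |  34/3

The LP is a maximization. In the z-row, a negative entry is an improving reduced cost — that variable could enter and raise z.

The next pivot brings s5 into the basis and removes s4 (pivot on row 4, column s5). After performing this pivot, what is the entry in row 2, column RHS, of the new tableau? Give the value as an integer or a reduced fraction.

Pivot element is row 4, column s5: 5/3.
Normalize row 4: new (row 4, RHS) = 34/(5/3) = 102/5.
row 2 ← row 2 − (-1/3)·(new row 4): 2/3 − (-1/3)·(102/5) = 112/15.

112/15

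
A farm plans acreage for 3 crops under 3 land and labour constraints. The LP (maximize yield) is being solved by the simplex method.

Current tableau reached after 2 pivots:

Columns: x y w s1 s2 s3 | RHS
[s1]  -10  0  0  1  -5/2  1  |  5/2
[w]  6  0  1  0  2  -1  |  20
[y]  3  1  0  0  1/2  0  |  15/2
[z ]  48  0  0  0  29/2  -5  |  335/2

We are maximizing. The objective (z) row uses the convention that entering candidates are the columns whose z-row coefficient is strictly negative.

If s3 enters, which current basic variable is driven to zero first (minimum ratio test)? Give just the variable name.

Ratios: row 1 (s1): (5/2)/1 = 5/2; row 2 (w): entry -1 ≤ 0, skip; row 3 (y): entry 0 ≤ 0, skip.
Minimum ratio 5/2 is in the s1 row, so s1 leaves.

s1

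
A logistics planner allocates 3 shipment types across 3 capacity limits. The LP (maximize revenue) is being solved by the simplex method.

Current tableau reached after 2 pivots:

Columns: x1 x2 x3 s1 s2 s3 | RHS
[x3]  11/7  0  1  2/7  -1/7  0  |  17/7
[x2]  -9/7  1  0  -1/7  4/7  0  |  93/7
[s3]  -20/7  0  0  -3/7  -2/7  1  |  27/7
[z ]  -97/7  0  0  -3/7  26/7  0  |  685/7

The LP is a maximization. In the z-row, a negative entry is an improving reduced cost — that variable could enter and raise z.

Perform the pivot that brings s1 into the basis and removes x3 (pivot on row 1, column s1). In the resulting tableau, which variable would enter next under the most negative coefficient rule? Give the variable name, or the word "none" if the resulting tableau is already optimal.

x1

Pivot element 2/7. New z-row = old z-row − (-3/7)·(row 1/(2/7)).
Updated z-row coefficients: x1: -23/2, x2: 0, x3: 3/2, s1: 0, s2: 7/2, s3: 0.
The most negative is -23/2 in column x1, so x1 would enter next.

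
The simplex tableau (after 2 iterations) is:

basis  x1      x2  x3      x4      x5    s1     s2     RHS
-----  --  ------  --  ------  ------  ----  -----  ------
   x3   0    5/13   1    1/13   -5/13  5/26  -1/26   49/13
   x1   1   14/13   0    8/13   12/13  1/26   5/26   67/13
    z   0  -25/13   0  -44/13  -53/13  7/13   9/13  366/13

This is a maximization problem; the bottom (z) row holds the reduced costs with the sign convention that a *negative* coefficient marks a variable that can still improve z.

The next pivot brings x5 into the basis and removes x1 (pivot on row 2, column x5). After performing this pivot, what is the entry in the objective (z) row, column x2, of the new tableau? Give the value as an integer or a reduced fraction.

17/6

Pivot element is row 2, column x5: 12/13.
Normalize row 2: new (row 2, x2) = (14/13)/(12/13) = 7/6.
z-row ← z-row − (-53/13)·(new row 2): -25/13 − (-53/13)·(7/6) = 17/6.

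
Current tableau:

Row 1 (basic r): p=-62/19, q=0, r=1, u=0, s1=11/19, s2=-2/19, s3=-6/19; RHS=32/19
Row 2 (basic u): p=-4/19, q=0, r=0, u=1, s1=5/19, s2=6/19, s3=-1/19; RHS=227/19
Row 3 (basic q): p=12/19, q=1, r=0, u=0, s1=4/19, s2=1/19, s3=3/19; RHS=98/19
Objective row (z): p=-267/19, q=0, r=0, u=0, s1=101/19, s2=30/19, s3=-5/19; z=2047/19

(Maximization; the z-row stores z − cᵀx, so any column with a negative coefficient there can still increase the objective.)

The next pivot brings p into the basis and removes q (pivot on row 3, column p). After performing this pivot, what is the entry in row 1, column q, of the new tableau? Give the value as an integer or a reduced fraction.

Pivot element is row 3, column p: 12/19.
Normalize row 3: new (row 3, q) = 1/(12/19) = 19/12.
row 1 ← row 1 − (-62/19)·(new row 3): 0 − (-62/19)·(19/12) = 31/6.

31/6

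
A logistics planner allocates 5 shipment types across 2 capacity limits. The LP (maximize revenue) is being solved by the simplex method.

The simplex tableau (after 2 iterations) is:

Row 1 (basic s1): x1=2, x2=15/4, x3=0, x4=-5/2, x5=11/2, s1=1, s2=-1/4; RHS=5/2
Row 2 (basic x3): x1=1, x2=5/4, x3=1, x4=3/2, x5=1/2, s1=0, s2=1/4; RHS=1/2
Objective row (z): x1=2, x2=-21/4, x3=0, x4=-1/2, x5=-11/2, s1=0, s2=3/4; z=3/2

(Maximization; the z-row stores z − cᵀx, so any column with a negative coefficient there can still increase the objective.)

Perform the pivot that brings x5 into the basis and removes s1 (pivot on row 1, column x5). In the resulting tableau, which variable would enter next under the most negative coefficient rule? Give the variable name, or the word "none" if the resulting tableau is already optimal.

x4

Pivot element 11/2. New z-row = old z-row − (-11/2)·(row 1/(11/2)).
Updated z-row coefficients: x1: 4, x2: -3/2, x3: 0, x4: -3, x5: 0, s1: 1, s2: 1/2.
The most negative is -3 in column x4, so x4 would enter next.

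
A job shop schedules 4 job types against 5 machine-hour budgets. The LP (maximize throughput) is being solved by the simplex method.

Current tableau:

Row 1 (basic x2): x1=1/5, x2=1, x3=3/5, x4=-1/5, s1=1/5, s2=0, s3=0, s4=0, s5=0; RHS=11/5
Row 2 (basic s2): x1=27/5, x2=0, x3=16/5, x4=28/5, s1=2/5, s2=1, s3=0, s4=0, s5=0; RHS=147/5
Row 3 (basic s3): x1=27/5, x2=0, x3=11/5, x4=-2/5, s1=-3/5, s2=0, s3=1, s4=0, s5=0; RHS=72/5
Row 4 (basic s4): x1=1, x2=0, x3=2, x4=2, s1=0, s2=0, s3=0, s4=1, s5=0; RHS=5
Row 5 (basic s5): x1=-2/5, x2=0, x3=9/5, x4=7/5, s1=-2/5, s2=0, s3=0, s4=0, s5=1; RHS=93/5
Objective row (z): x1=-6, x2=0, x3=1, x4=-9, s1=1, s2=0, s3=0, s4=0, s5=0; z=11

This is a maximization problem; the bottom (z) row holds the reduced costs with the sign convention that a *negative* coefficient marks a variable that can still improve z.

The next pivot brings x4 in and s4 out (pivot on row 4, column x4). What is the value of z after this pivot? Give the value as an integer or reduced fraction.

Minimum ratio for x4: 5/2 = 5/2.
z changes by −(z-row coeff of x4)·ratio = −(-9)·(5/2) = 45/2.
New z = 11 + (45/2) = 67/2.

67/2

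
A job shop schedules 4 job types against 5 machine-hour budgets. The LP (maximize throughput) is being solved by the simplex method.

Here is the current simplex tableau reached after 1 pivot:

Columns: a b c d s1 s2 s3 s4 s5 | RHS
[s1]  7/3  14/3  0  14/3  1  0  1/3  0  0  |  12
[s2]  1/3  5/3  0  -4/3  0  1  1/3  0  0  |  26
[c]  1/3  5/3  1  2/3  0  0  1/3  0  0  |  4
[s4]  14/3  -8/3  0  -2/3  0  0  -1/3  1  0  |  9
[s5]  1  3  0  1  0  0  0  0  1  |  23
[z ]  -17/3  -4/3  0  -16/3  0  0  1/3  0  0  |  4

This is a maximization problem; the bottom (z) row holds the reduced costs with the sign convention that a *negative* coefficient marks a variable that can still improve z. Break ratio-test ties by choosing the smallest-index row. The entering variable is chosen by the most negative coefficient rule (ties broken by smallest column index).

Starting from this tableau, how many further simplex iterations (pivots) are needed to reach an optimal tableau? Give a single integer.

2

pivot: a in, s4 out → z = 209/14
pivot: d in, s1 out → z = 169/7
No improving column remains; optimal.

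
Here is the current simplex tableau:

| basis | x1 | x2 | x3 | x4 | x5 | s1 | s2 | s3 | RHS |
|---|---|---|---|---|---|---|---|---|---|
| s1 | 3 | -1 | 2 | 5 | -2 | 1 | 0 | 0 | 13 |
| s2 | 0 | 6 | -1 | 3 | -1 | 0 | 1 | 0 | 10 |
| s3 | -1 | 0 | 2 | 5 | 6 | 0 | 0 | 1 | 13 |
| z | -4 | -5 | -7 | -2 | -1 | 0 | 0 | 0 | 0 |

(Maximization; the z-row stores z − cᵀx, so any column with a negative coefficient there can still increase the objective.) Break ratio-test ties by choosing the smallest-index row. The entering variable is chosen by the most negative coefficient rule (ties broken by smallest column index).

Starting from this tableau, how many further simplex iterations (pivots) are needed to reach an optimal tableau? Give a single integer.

3

pivot: x3 in, s1 out → z = 91/2
pivot: x2 in, s3 out → z = 91/2
pivot: x1 in, s2 out → z = 3046/47
No improving column remains; optimal.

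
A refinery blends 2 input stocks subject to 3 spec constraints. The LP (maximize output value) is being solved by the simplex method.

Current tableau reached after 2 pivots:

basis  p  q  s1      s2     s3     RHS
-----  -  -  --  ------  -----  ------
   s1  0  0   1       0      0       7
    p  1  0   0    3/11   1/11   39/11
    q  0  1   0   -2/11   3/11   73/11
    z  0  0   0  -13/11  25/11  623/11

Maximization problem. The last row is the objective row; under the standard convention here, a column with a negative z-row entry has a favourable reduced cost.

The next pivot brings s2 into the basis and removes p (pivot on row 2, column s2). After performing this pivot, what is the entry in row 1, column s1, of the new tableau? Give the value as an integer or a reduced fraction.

1

Pivot element is row 2, column s2: 3/11.
Normalize row 2: new (row 2, s1) = 0/(3/11) = 0.
row 1 ← row 1 − 0·(new row 2): 1 − 0·0 = 1.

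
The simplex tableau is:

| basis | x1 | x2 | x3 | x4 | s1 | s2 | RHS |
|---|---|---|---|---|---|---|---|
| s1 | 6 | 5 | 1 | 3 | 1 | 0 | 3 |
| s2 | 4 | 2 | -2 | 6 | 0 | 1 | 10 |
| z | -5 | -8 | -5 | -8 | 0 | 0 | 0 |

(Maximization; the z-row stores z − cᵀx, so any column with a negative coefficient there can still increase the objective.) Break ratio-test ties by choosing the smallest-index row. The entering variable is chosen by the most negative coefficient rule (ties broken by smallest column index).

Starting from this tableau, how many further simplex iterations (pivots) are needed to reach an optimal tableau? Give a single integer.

2

pivot: x2 in, s1 out → z = 24/5
pivot: x3 in, x2 out → z = 15
No improving column remains; optimal.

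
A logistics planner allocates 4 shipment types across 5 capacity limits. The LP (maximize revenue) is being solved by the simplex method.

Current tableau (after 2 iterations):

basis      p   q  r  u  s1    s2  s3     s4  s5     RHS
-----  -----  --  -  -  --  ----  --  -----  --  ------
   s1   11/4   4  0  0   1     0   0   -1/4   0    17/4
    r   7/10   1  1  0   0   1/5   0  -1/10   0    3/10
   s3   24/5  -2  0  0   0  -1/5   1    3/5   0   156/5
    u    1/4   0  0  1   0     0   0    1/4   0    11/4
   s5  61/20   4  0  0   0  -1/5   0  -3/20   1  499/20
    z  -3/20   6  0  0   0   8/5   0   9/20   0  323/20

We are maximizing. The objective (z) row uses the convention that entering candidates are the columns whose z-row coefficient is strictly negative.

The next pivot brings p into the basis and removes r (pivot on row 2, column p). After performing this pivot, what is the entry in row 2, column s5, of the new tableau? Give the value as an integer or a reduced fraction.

0

Pivot element is row 2, column p: 7/10.
Normalize row 2: new (row 2, s5) = 0/(7/10) = 0.
Row 2 is the pivot row, so the entry is 0.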